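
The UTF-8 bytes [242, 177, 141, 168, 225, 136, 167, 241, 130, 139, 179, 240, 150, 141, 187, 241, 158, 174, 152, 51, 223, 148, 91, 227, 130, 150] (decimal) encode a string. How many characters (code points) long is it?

9

Byte at offset 0: 0xF2 = 11110010 → 4-byte char (#1). Advance 4.
Byte at offset 4: 0xE1 = 11100001 → 3-byte char (#2). Advance 3.
Byte at offset 7: 0xF1 = 11110001 → 4-byte char (#3). Advance 4.
Byte at offset 11: 0xF0 = 11110000 → 4-byte char (#4). Advance 4.
Byte at offset 15: 0xF1 = 11110001 → 4-byte char (#5). Advance 4.
Byte at offset 19: 0x33 = 00110011 → 1-byte char (#6). Advance 1.
Byte at offset 20: 0xDF = 11011111 → 2-byte char (#7). Advance 2.
Byte at offset 22: 0x5B = 01011011 → 1-byte char (#8). Advance 1.
Byte at offset 23: 0xE3 = 11100011 → 3-byte char (#9). Advance 3.
Reached end at offset 26 after 9 code points.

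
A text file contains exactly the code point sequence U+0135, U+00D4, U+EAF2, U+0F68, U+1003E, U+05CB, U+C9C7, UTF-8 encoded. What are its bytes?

C4 B5 C3 94 EE AB B2 E0 BD A8 F0 90 80 BE D7 8B EC A7 87

U+0135: 2-byte form → C4 B5.
U+00D4: 2-byte form → C3 94.
U+EAF2: 3-byte form → EE AB B2.
U+0F68: 3-byte form → E0 BD A8.
U+1003E: 4-byte form → F0 90 80 BE.
U+05CB: 2-byte form → D7 8B.
U+C9C7: 3-byte form → EC A7 87.
Concatenated (19 bytes): C4 B5 C3 94 EE AB B2 E0 BD A8 F0 90 80 BE D7 8B EC A7 87.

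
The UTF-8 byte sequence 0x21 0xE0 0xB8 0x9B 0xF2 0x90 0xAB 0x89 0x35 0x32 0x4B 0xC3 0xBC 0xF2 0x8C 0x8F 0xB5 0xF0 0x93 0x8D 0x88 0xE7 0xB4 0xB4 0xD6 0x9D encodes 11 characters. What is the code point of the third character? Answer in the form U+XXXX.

Offset 0: leading byte 0x21 = 00100001 → 1-byte char #1 = 21.
Offset 1: leading byte 0xE0 = 11100000 → 3-byte char #2 = E0 B8 9B.
Offset 4: leading byte 0xF2 = 11110010 → 4-byte char #3 = F2 90 AB 89.
Leading byte 0xF2 = 11110010 matches 11110xxx → 4-byte sequence.
Byte 1: 0xF2 = 11110010, payload 010 (3 bits).
Byte 2: 0x90 = 10010000 (10xxxxxx ✓), payload 010000.
Byte 3: 0xAB = 10101011 (10xxxxxx ✓), payload 101011.
Byte 4: 0x89 = 10001001 (10xxxxxx ✓), payload 001001.
Concatenate: 010010000101011001001 = 0x90AC9 (21 bits → U+90AC9).

U+90AC9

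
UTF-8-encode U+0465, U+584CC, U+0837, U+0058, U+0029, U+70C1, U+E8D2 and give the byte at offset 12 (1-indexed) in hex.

0xE7

1-indexed offset 12 is 0-indexed offset 11.
U+0465 → 2-byte form D1 A5 at offsets 0–1.
U+584CC → 4-byte form F1 98 93 8C at offsets 2–5.
U+0837 → 3-byte form E0 A0 B7 at offsets 6–8.
U+0058 → 1-byte form 58 at offsets 9–9.
U+0029 → 1-byte form 29 at offsets 10–10.
U+70C1 → 3-byte form E7 83 81 at offsets 11–13.
Offset 11 falls in char 6's range; it's byte 1 of E7 83 81 = 0xE7.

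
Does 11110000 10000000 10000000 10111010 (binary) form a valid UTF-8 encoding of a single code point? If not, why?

invalid (overlong encoding)

Leading byte 0xF0 = 11110000 → 4-byte form.
Continuation bytes all match 10xxxxxx. Payload decodes to 0x3A.
But 0x3A < 0x10000, the minimum for a 4-byte sequence — this is an overlong encoding.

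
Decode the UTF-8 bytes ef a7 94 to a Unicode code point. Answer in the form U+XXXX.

U+F9D4

Leading byte 0xEF = 11101111 matches 1110xxxx → 3-byte sequence.
Byte 1: 0xEF = 11101111, payload 1111 (4 bits).
Byte 2: 0xA7 = 10100111 (10xxxxxx ✓), payload 100111.
Byte 3: 0x94 = 10010100 (10xxxxxx ✓), payload 010100.
Concatenate: 1111100111010100 = 0xF9D4 (16 bits → U+F9D4).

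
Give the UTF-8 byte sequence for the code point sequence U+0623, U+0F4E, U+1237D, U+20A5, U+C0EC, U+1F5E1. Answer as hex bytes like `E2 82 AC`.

D8 A3 E0 BD 8E F0 92 8D BD E2 82 A5 EC 83 AC F0 9F 97 A1

U+0623: 2-byte form → D8 A3.
U+0F4E: 3-byte form → E0 BD 8E.
U+1237D: 4-byte form → F0 92 8D BD.
U+20A5: 3-byte form → E2 82 A5.
U+C0EC: 3-byte form → EC 83 AC.
U+1F5E1: 4-byte form → F0 9F 97 A1.
Concatenated (19 bytes): D8 A3 E0 BD 8E F0 92 8D BD E2 82 A5 EC 83 AC F0 9F 97 A1.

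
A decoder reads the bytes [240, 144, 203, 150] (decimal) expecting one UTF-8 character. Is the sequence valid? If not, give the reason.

invalid (non-continuation byte where continuation expected)

Leading byte 0xF0 = 11110000 → 4-byte form.
Byte 3 is 0xCB = 11001011, which is not 10xxxxxx — expected a continuation byte.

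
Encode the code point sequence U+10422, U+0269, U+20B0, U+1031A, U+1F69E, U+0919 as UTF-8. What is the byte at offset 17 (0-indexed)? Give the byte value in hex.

U+10422 → 4-byte form F0 90 90 A2 at offsets 0–3.
U+0269 → 2-byte form C9 A9 at offsets 4–5.
U+20B0 → 3-byte form E2 82 B0 at offsets 6–8.
U+1031A → 4-byte form F0 90 8C 9A at offsets 9–12.
U+1F69E → 4-byte form F0 9F 9A 9E at offsets 13–16.
U+0919 → 3-byte form E0 A4 99 at offsets 17–19.
Offset 17 falls in char 6's range; it's byte 1 of E0 A4 99 = 0xE0.

0xE0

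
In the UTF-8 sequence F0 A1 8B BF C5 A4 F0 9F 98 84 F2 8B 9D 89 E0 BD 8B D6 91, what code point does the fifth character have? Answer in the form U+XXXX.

U+0F4B

Offset 0: leading byte 0xF0 = 11110000 → 4-byte char #1 = F0 A1 8B BF.
Offset 4: leading byte 0xC5 = 11000101 → 2-byte char #2 = C5 A4.
Offset 6: leading byte 0xF0 = 11110000 → 4-byte char #3 = F0 9F 98 84.
Offset 10: leading byte 0xF2 = 11110010 → 4-byte char #4 = F2 8B 9D 89.
Offset 14: leading byte 0xE0 = 11100000 → 3-byte char #5 = E0 BD 8B.
Leading byte 0xE0 = 11100000 matches 1110xxxx → 3-byte sequence.
Byte 1: 0xE0 = 11100000, payload 0000 (4 bits).
Byte 2: 0xBD = 10111101 (10xxxxxx ✓), payload 111101.
Byte 3: 0x8B = 10001011 (10xxxxxx ✓), payload 001011.
Concatenate: 0000111101001011 = 0xF4B (16 bits → U+0F4B).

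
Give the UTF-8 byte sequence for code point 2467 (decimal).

E0 A6 A3

U+09A3 = 0x9A3 = 2467 decimal. In range U+0800–U+FFFF → 3-byte form: 1110xxxx 10xxxxxx 10xxxxxx.
Binary (16 bits): 0000100110100011.
Split 4+6+6: 0000 | 100110 | 100011.
Byte 1: 11100000 = 0xE0.
Byte 2: 10100110 = 0xA6.
Byte 3: 10100011 = 0xA3.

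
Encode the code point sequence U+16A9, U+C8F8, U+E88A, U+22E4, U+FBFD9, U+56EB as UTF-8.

E1 9A A9 EC A3 B8 EE A2 8A E2 8B A4 F3 BB BF 99 E5 9B AB

U+16A9: 3-byte form → E1 9A A9.
U+C8F8: 3-byte form → EC A3 B8.
U+E88A: 3-byte form → EE A2 8A.
U+22E4: 3-byte form → E2 8B A4.
U+FBFD9: 4-byte form → F3 BB BF 99.
U+56EB: 3-byte form → E5 9B AB.
Concatenated (19 bytes): E1 9A A9 EC A3 B8 EE A2 8A E2 8B A4 F3 BB BF 99 E5 9B AB.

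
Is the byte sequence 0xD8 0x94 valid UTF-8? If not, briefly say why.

valid

Leading byte 0xD8 = 11011000 → 2-byte form.
Continuation bytes 0x94=10010100 all match 10xxxxxx.
Decoded value 0x614 is ≥ 0x80 (shortest form) and not a surrogate.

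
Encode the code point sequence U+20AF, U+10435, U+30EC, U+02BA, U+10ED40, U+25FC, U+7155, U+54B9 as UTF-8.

E2 82 AF F0 90 90 B5 E3 83 AC CA BA F4 8E B5 80 E2 97 BC E7 85 95 E5 92 B9

U+20AF: 3-byte form → E2 82 AF.
U+10435: 4-byte form → F0 90 90 B5.
U+30EC: 3-byte form → E3 83 AC.
U+02BA: 2-byte form → CA BA.
U+10ED40: 4-byte form → F4 8E B5 80.
U+25FC: 3-byte form → E2 97 BC.
U+7155: 3-byte form → E7 85 95.
U+54B9: 3-byte form → E5 92 B9.
Concatenated (25 bytes): E2 82 AF F0 90 90 B5 E3 83 AC CA BA F4 8E B5 80 E2 97 BC E7 85 95 E5 92 B9.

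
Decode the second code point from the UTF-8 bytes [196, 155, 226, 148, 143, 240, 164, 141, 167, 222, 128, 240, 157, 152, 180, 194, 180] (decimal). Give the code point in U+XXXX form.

Offset 0: leading byte 0xC4 = 11000100 → 2-byte char #1 = C4 9B.
Offset 2: leading byte 0xE2 = 11100010 → 3-byte char #2 = E2 94 8F.
Leading byte 0xE2 = 11100010 matches 1110xxxx → 3-byte sequence.
Byte 1: 0xE2 = 11100010, payload 0010 (4 bits).
Byte 2: 0x94 = 10010100 (10xxxxxx ✓), payload 010100.
Byte 3: 0x8F = 10001111 (10xxxxxx ✓), payload 001111.
Concatenate: 0010010100001111 = 0x250F (16 bits → U+250F).

U+250F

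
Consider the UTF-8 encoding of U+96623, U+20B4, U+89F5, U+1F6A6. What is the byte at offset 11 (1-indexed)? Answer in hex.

1-indexed offset 11 is 0-indexed offset 10.
U+96623 → 4-byte form F2 96 98 A3 at offsets 0–3.
U+20B4 → 3-byte form E2 82 B4 at offsets 4–6.
U+89F5 → 3-byte form E8 A7 B5 at offsets 7–9.
U+1F6A6 → 4-byte form F0 9F 9A A6 at offsets 10–13.
Offset 10 falls in char 4's range; it's byte 1 of F0 9F 9A A6 = 0xF0.

0xF0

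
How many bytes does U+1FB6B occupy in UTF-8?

U+1FB6B = 0x1FB6B. UTF-8 uses 1 byte below 0x80, 2 below 0x800, 3 below 0x10000, 4 up to 0x10FFFF. 0x1FB6B is in U+10000–U+10FFFF → 4 bytes.

4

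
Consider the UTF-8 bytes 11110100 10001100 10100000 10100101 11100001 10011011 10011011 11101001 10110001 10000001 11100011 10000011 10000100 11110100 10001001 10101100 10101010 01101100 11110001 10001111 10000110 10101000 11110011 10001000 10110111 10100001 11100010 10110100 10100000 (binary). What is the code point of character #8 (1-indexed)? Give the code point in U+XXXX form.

U+C8DE1

Offset 0: leading byte 0xF4 = 11110100 → 4-byte char #1 = F4 8C A0 A5.
Offset 4: leading byte 0xE1 = 11100001 → 3-byte char #2 = E1 9B 9B.
Offset 7: leading byte 0xE9 = 11101001 → 3-byte char #3 = E9 B1 81.
Offset 10: leading byte 0xE3 = 11100011 → 3-byte char #4 = E3 83 84.
Offset 13: leading byte 0xF4 = 11110100 → 4-byte char #5 = F4 89 AC AA.
Offset 17: leading byte 0x6C = 01101100 → 1-byte char #6 = 6C.
Offset 18: leading byte 0xF1 = 11110001 → 4-byte char #7 = F1 8F 86 A8.
Offset 22: leading byte 0xF3 = 11110011 → 4-byte char #8 = F3 88 B7 A1.
Leading byte 0xF3 = 11110011 matches 11110xxx → 4-byte sequence.
Byte 1: 0xF3 = 11110011, payload 011 (3 bits).
Byte 2: 0x88 = 10001000 (10xxxxxx ✓), payload 001000.
Byte 3: 0xB7 = 10110111 (10xxxxxx ✓), payload 110111.
Byte 4: 0xA1 = 10100001 (10xxxxxx ✓), payload 100001.
Concatenate: 011001000110111100001 = 0xC8DE1 (21 bits → U+C8DE1).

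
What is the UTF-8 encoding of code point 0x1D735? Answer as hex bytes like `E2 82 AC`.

U+1D735 = 0x1D735 = 120629 decimal. In range U+10000–U+10FFFF → 4-byte form: 11110xxx 10xxxxxx 10xxxxxx 10xxxxxx.
Binary (21 bits): 000011101011100110101.
Split 3+6+6+6: 000 | 011101 | 011100 | 110101.
Byte 1: 11110000 = 0xF0.
Byte 2: 10011101 = 0x9D.
Byte 3: 10011100 = 0x9C.
Byte 4: 10110101 = 0xB5.

F0 9D 9C B5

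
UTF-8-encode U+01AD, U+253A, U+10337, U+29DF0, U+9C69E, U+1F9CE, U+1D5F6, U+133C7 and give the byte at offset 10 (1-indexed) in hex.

1-indexed offset 10 is 0-indexed offset 9.
U+01AD → 2-byte form C6 AD at offsets 0–1.
U+253A → 3-byte form E2 94 BA at offsets 2–4.
U+10337 → 4-byte form F0 90 8C B7 at offsets 5–8.
U+29DF0 → 4-byte form F0 A9 B7 B0 at offsets 9–12.
Offset 9 falls in char 4's range; it's byte 1 of F0 A9 B7 B0 = 0xF0.

0xF0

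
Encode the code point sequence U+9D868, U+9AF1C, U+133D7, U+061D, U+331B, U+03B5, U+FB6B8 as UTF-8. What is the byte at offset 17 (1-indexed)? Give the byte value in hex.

1-indexed offset 17 is 0-indexed offset 16.
U+9D868 → 4-byte form F2 9D A1 A8 at offsets 0–3.
U+9AF1C → 4-byte form F2 9A BC 9C at offsets 4–7.
U+133D7 → 4-byte form F0 93 8F 97 at offsets 8–11.
U+061D → 2-byte form D8 9D at offsets 12–13.
U+331B → 3-byte form E3 8C 9B at offsets 14–16.
Offset 16 falls in char 5's range; it's byte 3 of E3 8C 9B = 0x9B.

0x9B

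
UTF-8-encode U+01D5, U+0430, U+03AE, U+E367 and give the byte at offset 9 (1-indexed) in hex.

0xA7

1-indexed offset 9 is 0-indexed offset 8.
U+01D5 → 2-byte form C7 95 at offsets 0–1.
U+0430 → 2-byte form D0 B0 at offsets 2–3.
U+03AE → 2-byte form CE AE at offsets 4–5.
U+E367 → 3-byte form EE 8D A7 at offsets 6–8.
Offset 8 falls in char 4's range; it's byte 3 of EE 8D A7 = 0xA7.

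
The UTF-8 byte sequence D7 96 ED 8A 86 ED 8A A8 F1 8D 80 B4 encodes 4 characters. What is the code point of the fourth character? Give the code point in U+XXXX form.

Offset 0: leading byte 0xD7 = 11010111 → 2-byte char #1 = D7 96.
Offset 2: leading byte 0xED = 11101101 → 3-byte char #2 = ED 8A 86.
Offset 5: leading byte 0xED = 11101101 → 3-byte char #3 = ED 8A A8.
Offset 8: leading byte 0xF1 = 11110001 → 4-byte char #4 = F1 8D 80 B4.
Leading byte 0xF1 = 11110001 matches 11110xxx → 4-byte sequence.
Byte 1: 0xF1 = 11110001, payload 001 (3 bits).
Byte 2: 0x8D = 10001101 (10xxxxxx ✓), payload 001101.
Byte 3: 0x80 = 10000000 (10xxxxxx ✓), payload 000000.
Byte 4: 0xB4 = 10110100 (10xxxxxx ✓), payload 110100.
Concatenate: 001001101000000110100 = 0x4D034 (21 bits → U+4D034).

U+4D034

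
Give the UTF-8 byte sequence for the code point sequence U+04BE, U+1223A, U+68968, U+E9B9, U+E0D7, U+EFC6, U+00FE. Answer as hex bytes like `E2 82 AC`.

U+04BE: 2-byte form → D2 BE.
U+1223A: 4-byte form → F0 92 88 BA.
U+68968: 4-byte form → F1 A8 A5 A8.
U+E9B9: 3-byte form → EE A6 B9.
U+E0D7: 3-byte form → EE 83 97.
U+EFC6: 3-byte form → EE BF 86.
U+00FE: 2-byte form → C3 BE.
Concatenated (21 bytes): D2 BE F0 92 88 BA F1 A8 A5 A8 EE A6 B9 EE 83 97 EE BF 86 C3 BE.

D2 BE F0 92 88 BA F1 A8 A5 A8 EE A6 B9 EE 83 97 EE BF 86 C3 BE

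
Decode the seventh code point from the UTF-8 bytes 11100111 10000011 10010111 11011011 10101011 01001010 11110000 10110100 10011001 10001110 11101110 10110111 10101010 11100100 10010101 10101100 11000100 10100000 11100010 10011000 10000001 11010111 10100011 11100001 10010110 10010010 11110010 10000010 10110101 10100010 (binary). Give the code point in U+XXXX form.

U+0120

Offset 0: leading byte 0xE7 = 11100111 → 3-byte char #1 = E7 83 97.
Offset 3: leading byte 0xDB = 11011011 → 2-byte char #2 = DB AB.
Offset 5: leading byte 0x4A = 01001010 → 1-byte char #3 = 4A.
Offset 6: leading byte 0xF0 = 11110000 → 4-byte char #4 = F0 B4 99 8E.
Offset 10: leading byte 0xEE = 11101110 → 3-byte char #5 = EE B7 AA.
Offset 13: leading byte 0xE4 = 11100100 → 3-byte char #6 = E4 95 AC.
Offset 16: leading byte 0xC4 = 11000100 → 2-byte char #7 = C4 A0.
Leading byte 0xC4 = 11000100 matches 110xxxxx → 2-byte sequence.
Byte 1: 0xC4 = 11000100, payload 00100 (5 bits).
Byte 2: 0xA0 = 10100000 (10xxxxxx ✓), payload 100000.
Concatenate: 00100100000 = 0x120 (11 bits → U+0120).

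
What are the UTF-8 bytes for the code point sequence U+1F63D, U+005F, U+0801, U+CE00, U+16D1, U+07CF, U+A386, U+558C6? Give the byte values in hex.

F0 9F 98 BD 5F E0 A0 81 EC B8 80 E1 9B 91 DF 8F EA 8E 86 F1 95 A3 86

U+1F63D: 4-byte form → F0 9F 98 BD.
U+005F: 1-byte form → 5F.
U+0801: 3-byte form → E0 A0 81.
U+CE00: 3-byte form → EC B8 80.
U+16D1: 3-byte form → E1 9B 91.
U+07CF: 2-byte form → DF 8F.
U+A386: 3-byte form → EA 8E 86.
U+558C6: 4-byte form → F1 95 A3 86.
Concatenated (23 bytes): F0 9F 98 BD 5F E0 A0 81 EC B8 80 E1 9B 91 DF 8F EA 8E 86 F1 95 A3 86.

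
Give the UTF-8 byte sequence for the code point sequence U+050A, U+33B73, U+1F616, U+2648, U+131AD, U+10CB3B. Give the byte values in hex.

D4 8A F0 B3 AD B3 F0 9F 98 96 E2 99 88 F0 93 86 AD F4 8C AC BB

U+050A: 2-byte form → D4 8A.
U+33B73: 4-byte form → F0 B3 AD B3.
U+1F616: 4-byte form → F0 9F 98 96.
U+2648: 3-byte form → E2 99 88.
U+131AD: 4-byte form → F0 93 86 AD.
U+10CB3B: 4-byte form → F4 8C AC BB.
Concatenated (21 bytes): D4 8A F0 B3 AD B3 F0 9F 98 96 E2 99 88 F0 93 86 AD F4 8C AC BB.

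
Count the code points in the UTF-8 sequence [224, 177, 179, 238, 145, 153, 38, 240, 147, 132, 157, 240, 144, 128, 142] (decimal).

Byte at offset 0: 0xE0 = 11100000 → 3-byte char (#1). Advance 3.
Byte at offset 3: 0xEE = 11101110 → 3-byte char (#2). Advance 3.
Byte at offset 6: 0x26 = 00100110 → 1-byte char (#3). Advance 1.
Byte at offset 7: 0xF0 = 11110000 → 4-byte char (#4). Advance 4.
Byte at offset 11: 0xF0 = 11110000 → 4-byte char (#5). Advance 4.
Reached end at offset 15 after 5 code points.

5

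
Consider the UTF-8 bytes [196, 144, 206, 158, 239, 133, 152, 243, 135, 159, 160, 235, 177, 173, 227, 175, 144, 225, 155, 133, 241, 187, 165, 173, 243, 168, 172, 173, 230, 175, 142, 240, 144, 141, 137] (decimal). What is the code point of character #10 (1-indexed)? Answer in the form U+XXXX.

U+6BCE

Offset 0: leading byte 0xC4 = 11000100 → 2-byte char #1 = C4 90.
Offset 2: leading byte 0xCE = 11001110 → 2-byte char #2 = CE 9E.
Offset 4: leading byte 0xEF = 11101111 → 3-byte char #3 = EF 85 98.
Offset 7: leading byte 0xF3 = 11110011 → 4-byte char #4 = F3 87 9F A0.
Offset 11: leading byte 0xEB = 11101011 → 3-byte char #5 = EB B1 AD.
Offset 14: leading byte 0xE3 = 11100011 → 3-byte char #6 = E3 AF 90.
Offset 17: leading byte 0xE1 = 11100001 → 3-byte char #7 = E1 9B 85.
Offset 20: leading byte 0xF1 = 11110001 → 4-byte char #8 = F1 BB A5 AD.
Offset 24: leading byte 0xF3 = 11110011 → 4-byte char #9 = F3 A8 AC AD.
Offset 28: leading byte 0xE6 = 11100110 → 3-byte char #10 = E6 AF 8E.
Leading byte 0xE6 = 11100110 matches 1110xxxx → 3-byte sequence.
Byte 1: 0xE6 = 11100110, payload 0110 (4 bits).
Byte 2: 0xAF = 10101111 (10xxxxxx ✓), payload 101111.
Byte 3: 0x8E = 10001110 (10xxxxxx ✓), payload 001110.
Concatenate: 0110101111001110 = 0x6BCE (16 bits → U+6BCE).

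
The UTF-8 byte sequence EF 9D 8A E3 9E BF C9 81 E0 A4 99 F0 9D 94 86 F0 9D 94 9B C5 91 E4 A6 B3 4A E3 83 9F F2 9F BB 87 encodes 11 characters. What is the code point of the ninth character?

U+004A

Offset 0: leading byte 0xEF = 11101111 → 3-byte char #1 = EF 9D 8A.
Offset 3: leading byte 0xE3 = 11100011 → 3-byte char #2 = E3 9E BF.
Offset 6: leading byte 0xC9 = 11001001 → 2-byte char #3 = C9 81.
Offset 8: leading byte 0xE0 = 11100000 → 3-byte char #4 = E0 A4 99.
Offset 11: leading byte 0xF0 = 11110000 → 4-byte char #5 = F0 9D 94 86.
Offset 15: leading byte 0xF0 = 11110000 → 4-byte char #6 = F0 9D 94 9B.
Offset 19: leading byte 0xC5 = 11000101 → 2-byte char #7 = C5 91.
Offset 21: leading byte 0xE4 = 11100100 → 3-byte char #8 = E4 A6 B3.
Offset 24: leading byte 0x4A = 01001010 → 1-byte char #9 = 4A.
Leading byte 0x4A = 01001010 matches 0xxxxxxx → 1-byte sequence.
Byte 1: 0x4A = 01001010, payload 1001010 (7 bits).
Concatenate: 1001010 = 0x4A (7 bits → U+004A).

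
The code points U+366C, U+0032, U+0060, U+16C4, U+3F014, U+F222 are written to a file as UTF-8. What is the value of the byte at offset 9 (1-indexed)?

0xF0

1-indexed offset 9 is 0-indexed offset 8.
U+366C → 3-byte form E3 99 AC at offsets 0–2.
U+0032 → 1-byte form 32 at offsets 3–3.
U+0060 → 1-byte form 60 at offsets 4–4.
U+16C4 → 3-byte form E1 9B 84 at offsets 5–7.
U+3F014 → 4-byte form F0 BF 80 94 at offsets 8–11.
Offset 8 falls in char 5's range; it's byte 1 of F0 BF 80 94 = 0xF0.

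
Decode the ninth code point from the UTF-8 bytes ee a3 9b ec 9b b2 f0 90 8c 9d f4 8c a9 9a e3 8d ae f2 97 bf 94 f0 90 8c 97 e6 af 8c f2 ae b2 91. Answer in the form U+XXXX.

U+AEC91

Offset 0: leading byte 0xEE = 11101110 → 3-byte char #1 = EE A3 9B.
Offset 3: leading byte 0xEC = 11101100 → 3-byte char #2 = EC 9B B2.
Offset 6: leading byte 0xF0 = 11110000 → 4-byte char #3 = F0 90 8C 9D.
Offset 10: leading byte 0xF4 = 11110100 → 4-byte char #4 = F4 8C A9 9A.
Offset 14: leading byte 0xE3 = 11100011 → 3-byte char #5 = E3 8D AE.
Offset 17: leading byte 0xF2 = 11110010 → 4-byte char #6 = F2 97 BF 94.
Offset 21: leading byte 0xF0 = 11110000 → 4-byte char #7 = F0 90 8C 97.
Offset 25: leading byte 0xE6 = 11100110 → 3-byte char #8 = E6 AF 8C.
Offset 28: leading byte 0xF2 = 11110010 → 4-byte char #9 = F2 AE B2 91.
Leading byte 0xF2 = 11110010 matches 11110xxx → 4-byte sequence.
Byte 1: 0xF2 = 11110010, payload 010 (3 bits).
Byte 2: 0xAE = 10101110 (10xxxxxx ✓), payload 101110.
Byte 3: 0xB2 = 10110010 (10xxxxxx ✓), payload 110010.
Byte 4: 0x91 = 10010001 (10xxxxxx ✓), payload 010001.
Concatenate: 010101110110010010001 = 0xAEC91 (21 bits → U+AEC91).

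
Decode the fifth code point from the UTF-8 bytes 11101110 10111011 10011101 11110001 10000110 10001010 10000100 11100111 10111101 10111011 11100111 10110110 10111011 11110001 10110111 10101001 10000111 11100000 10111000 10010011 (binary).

U+77A47

Offset 0: leading byte 0xEE = 11101110 → 3-byte char #1 = EE BB 9D.
Offset 3: leading byte 0xF1 = 11110001 → 4-byte char #2 = F1 86 8A 84.
Offset 7: leading byte 0xE7 = 11100111 → 3-byte char #3 = E7 BD BB.
Offset 10: leading byte 0xE7 = 11100111 → 3-byte char #4 = E7 B6 BB.
Offset 13: leading byte 0xF1 = 11110001 → 4-byte char #5 = F1 B7 A9 87.
Leading byte 0xF1 = 11110001 matches 11110xxx → 4-byte sequence.
Byte 1: 0xF1 = 11110001, payload 001 (3 bits).
Byte 2: 0xB7 = 10110111 (10xxxxxx ✓), payload 110111.
Byte 3: 0xA9 = 10101001 (10xxxxxx ✓), payload 101001.
Byte 4: 0x87 = 10000111 (10xxxxxx ✓), payload 000111.
Concatenate: 001110111101001000111 = 0x77A47 (21 bits → U+77A47).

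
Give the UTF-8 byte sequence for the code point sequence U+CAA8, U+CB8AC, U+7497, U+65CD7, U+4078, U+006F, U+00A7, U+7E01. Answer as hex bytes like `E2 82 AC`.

U+CAA8: 3-byte form → EC AA A8.
U+CB8AC: 4-byte form → F3 8B A2 AC.
U+7497: 3-byte form → E7 92 97.
U+65CD7: 4-byte form → F1 A5 B3 97.
U+4078: 3-byte form → E4 81 B8.
U+006F: 1-byte form → 6F.
U+00A7: 2-byte form → C2 A7.
U+7E01: 3-byte form → E7 B8 81.
Concatenated (23 bytes): EC AA A8 F3 8B A2 AC E7 92 97 F1 A5 B3 97 E4 81 B8 6F C2 A7 E7 B8 81.

EC AA A8 F3 8B A2 AC E7 92 97 F1 A5 B3 97 E4 81 B8 6F C2 A7 E7 B8 81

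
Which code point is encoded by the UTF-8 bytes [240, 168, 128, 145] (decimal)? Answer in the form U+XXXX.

Leading byte 0xF0 = 11110000 matches 11110xxx → 4-byte sequence.
Byte 1: 0xF0 = 11110000, payload 000 (3 bits).
Byte 2: 0xA8 = 10101000 (10xxxxxx ✓), payload 101000.
Byte 3: 0x80 = 10000000 (10xxxxxx ✓), payload 000000.
Byte 4: 0x91 = 10010001 (10xxxxxx ✓), payload 010001.
Concatenate: 000101000000000010001 = 0x28011 (21 bits → U+28011).

U+28011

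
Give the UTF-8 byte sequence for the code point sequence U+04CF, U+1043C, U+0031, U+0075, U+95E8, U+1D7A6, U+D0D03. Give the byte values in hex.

U+04CF: 2-byte form → D3 8F.
U+1043C: 4-byte form → F0 90 90 BC.
U+0031: 1-byte form → 31.
U+0075: 1-byte form → 75.
U+95E8: 3-byte form → E9 97 A8.
U+1D7A6: 4-byte form → F0 9D 9E A6.
U+D0D03: 4-byte form → F3 90 B4 83.
Concatenated (19 bytes): D3 8F F0 90 90 BC 31 75 E9 97 A8 F0 9D 9E A6 F3 90 B4 83.

D3 8F F0 90 90 BC 31 75 E9 97 A8 F0 9D 9E A6 F3 90 B4 83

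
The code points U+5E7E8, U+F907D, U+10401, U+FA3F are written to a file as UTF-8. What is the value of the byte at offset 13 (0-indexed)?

U+5E7E8 → 4-byte form F1 9E 9F A8 at offsets 0–3.
U+F907D → 4-byte form F3 B9 81 BD at offsets 4–7.
U+10401 → 4-byte form F0 90 90 81 at offsets 8–11.
U+FA3F → 3-byte form EF A8 BF at offsets 12–14.
Offset 13 falls in char 4's range; it's byte 2 of EF A8 BF = 0xA8.

0xA8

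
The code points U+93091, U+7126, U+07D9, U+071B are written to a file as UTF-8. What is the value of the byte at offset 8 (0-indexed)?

U+93091 → 4-byte form F2 93 82 91 at offsets 0–3.
U+7126 → 3-byte form E7 84 A6 at offsets 4–6.
U+07D9 → 2-byte form DF 99 at offsets 7–8.
Offset 8 falls in char 3's range; it's byte 2 of DF 99 = 0x99.

0x99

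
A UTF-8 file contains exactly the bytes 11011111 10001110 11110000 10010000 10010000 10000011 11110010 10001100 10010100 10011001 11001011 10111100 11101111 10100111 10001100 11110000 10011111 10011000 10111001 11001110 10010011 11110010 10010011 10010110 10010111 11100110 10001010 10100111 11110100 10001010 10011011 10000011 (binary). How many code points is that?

Byte at offset 0: 0xDF = 11011111 → 2-byte char (#1). Advance 2.
Byte at offset 2: 0xF0 = 11110000 → 4-byte char (#2). Advance 4.
Byte at offset 6: 0xF2 = 11110010 → 4-byte char (#3). Advance 4.
Byte at offset 10: 0xCB = 11001011 → 2-byte char (#4). Advance 2.
Byte at offset 12: 0xEF = 11101111 → 3-byte char (#5). Advance 3.
Byte at offset 15: 0xF0 = 11110000 → 4-byte char (#6). Advance 4.
Byte at offset 19: 0xCE = 11001110 → 2-byte char (#7). Advance 2.
Byte at offset 21: 0xF2 = 11110010 → 4-byte char (#8). Advance 4.
Byte at offset 25: 0xE6 = 11100110 → 3-byte char (#9). Advance 3.
Byte at offset 28: 0xF4 = 11110100 → 4-byte char (#10). Advance 4.
Reached end at offset 32 after 10 code points.

10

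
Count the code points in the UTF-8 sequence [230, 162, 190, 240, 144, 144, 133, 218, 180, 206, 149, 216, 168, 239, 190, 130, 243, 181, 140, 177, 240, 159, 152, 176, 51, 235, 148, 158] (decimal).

10

Byte at offset 0: 0xE6 = 11100110 → 3-byte char (#1). Advance 3.
Byte at offset 3: 0xF0 = 11110000 → 4-byte char (#2). Advance 4.
Byte at offset 7: 0xDA = 11011010 → 2-byte char (#3). Advance 2.
Byte at offset 9: 0xCE = 11001110 → 2-byte char (#4). Advance 2.
Byte at offset 11: 0xD8 = 11011000 → 2-byte char (#5). Advance 2.
Byte at offset 13: 0xEF = 11101111 → 3-byte char (#6). Advance 3.
Byte at offset 16: 0xF3 = 11110011 → 4-byte char (#7). Advance 4.
Byte at offset 20: 0xF0 = 11110000 → 4-byte char (#8). Advance 4.
Byte at offset 24: 0x33 = 00110011 → 1-byte char (#9). Advance 1.
Byte at offset 25: 0xEB = 11101011 → 3-byte char (#10). Advance 3.
Reached end at offset 28 after 10 code points.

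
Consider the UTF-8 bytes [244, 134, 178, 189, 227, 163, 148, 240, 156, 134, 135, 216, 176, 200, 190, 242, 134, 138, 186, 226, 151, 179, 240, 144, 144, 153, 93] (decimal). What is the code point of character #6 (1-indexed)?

U+862BA

Offset 0: leading byte 0xF4 = 11110100 → 4-byte char #1 = F4 86 B2 BD.
Offset 4: leading byte 0xE3 = 11100011 → 3-byte char #2 = E3 A3 94.
Offset 7: leading byte 0xF0 = 11110000 → 4-byte char #3 = F0 9C 86 87.
Offset 11: leading byte 0xD8 = 11011000 → 2-byte char #4 = D8 B0.
Offset 13: leading byte 0xC8 = 11001000 → 2-byte char #5 = C8 BE.
Offset 15: leading byte 0xF2 = 11110010 → 4-byte char #6 = F2 86 8A BA.
Leading byte 0xF2 = 11110010 matches 11110xxx → 4-byte sequence.
Byte 1: 0xF2 = 11110010, payload 010 (3 bits).
Byte 2: 0x86 = 10000110 (10xxxxxx ✓), payload 000110.
Byte 3: 0x8A = 10001010 (10xxxxxx ✓), payload 001010.
Byte 4: 0xBA = 10111010 (10xxxxxx ✓), payload 111010.
Concatenate: 010000110001010111010 = 0x862BA (21 bits → U+862BA).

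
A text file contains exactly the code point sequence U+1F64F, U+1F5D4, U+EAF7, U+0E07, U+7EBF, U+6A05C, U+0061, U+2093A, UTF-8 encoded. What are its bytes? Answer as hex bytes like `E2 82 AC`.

F0 9F 99 8F F0 9F 97 94 EE AB B7 E0 B8 87 E7 BA BF F1 AA 81 9C 61 F0 A0 A4 BA

U+1F64F: 4-byte form → F0 9F 99 8F.
U+1F5D4: 4-byte form → F0 9F 97 94.
U+EAF7: 3-byte form → EE AB B7.
U+0E07: 3-byte form → E0 B8 87.
U+7EBF: 3-byte form → E7 BA BF.
U+6A05C: 4-byte form → F1 AA 81 9C.
U+0061: 1-byte form → 61.
U+2093A: 4-byte form → F0 A0 A4 BA.
Concatenated (26 bytes): F0 9F 99 8F F0 9F 97 94 EE AB B7 E0 B8 87 E7 BA BF F1 AA 81 9C 61 F0 A0 A4 BA.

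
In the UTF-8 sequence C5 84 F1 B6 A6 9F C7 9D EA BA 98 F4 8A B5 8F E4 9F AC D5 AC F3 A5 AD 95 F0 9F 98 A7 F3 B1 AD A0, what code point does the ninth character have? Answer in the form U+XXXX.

Offset 0: leading byte 0xC5 = 11000101 → 2-byte char #1 = C5 84.
Offset 2: leading byte 0xF1 = 11110001 → 4-byte char #2 = F1 B6 A6 9F.
Offset 6: leading byte 0xC7 = 11000111 → 2-byte char #3 = C7 9D.
Offset 8: leading byte 0xEA = 11101010 → 3-byte char #4 = EA BA 98.
Offset 11: leading byte 0xF4 = 11110100 → 4-byte char #5 = F4 8A B5 8F.
Offset 15: leading byte 0xE4 = 11100100 → 3-byte char #6 = E4 9F AC.
Offset 18: leading byte 0xD5 = 11010101 → 2-byte char #7 = D5 AC.
Offset 20: leading byte 0xF3 = 11110011 → 4-byte char #8 = F3 A5 AD 95.
Offset 24: leading byte 0xF0 = 11110000 → 4-byte char #9 = F0 9F 98 A7.
Leading byte 0xF0 = 11110000 matches 11110xxx → 4-byte sequence.
Byte 1: 0xF0 = 11110000, payload 000 (3 bits).
Byte 2: 0x9F = 10011111 (10xxxxxx ✓), payload 011111.
Byte 3: 0x98 = 10011000 (10xxxxxx ✓), payload 011000.
Byte 4: 0xA7 = 10100111 (10xxxxxx ✓), payload 100111.
Concatenate: 000011111011000100111 = 0x1F627 (21 bits → U+1F627).

U+1F627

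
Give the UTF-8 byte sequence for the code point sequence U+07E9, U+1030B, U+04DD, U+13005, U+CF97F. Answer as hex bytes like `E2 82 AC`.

U+07E9: 2-byte form → DF A9.
U+1030B: 4-byte form → F0 90 8C 8B.
U+04DD: 2-byte form → D3 9D.
U+13005: 4-byte form → F0 93 80 85.
U+CF97F: 4-byte form → F3 8F A5 BF.
Concatenated (16 bytes): DF A9 F0 90 8C 8B D3 9D F0 93 80 85 F3 8F A5 BF.

DF A9 F0 90 8C 8B D3 9D F0 93 80 85 F3 8F A5 BF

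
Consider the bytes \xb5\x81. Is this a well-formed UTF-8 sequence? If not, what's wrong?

invalid (continuation byte with no leading byte)

Byte 0xB5 = 10110101 has the form 10xxxxxx — a continuation byte — but there is no preceding leading byte.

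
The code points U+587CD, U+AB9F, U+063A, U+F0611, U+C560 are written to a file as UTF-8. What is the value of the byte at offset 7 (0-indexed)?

U+587CD → 4-byte form F1 98 9F 8D at offsets 0–3.
U+AB9F → 3-byte form EA AE 9F at offsets 4–6.
U+063A → 2-byte form D8 BA at offsets 7–8.
Offset 7 falls in char 3's range; it's byte 1 of D8 BA = 0xD8.

0xD8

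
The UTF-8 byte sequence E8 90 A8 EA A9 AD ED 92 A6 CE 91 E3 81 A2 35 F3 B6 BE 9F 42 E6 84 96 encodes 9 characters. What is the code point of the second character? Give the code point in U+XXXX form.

Offset 0: leading byte 0xE8 = 11101000 → 3-byte char #1 = E8 90 A8.
Offset 3: leading byte 0xEA = 11101010 → 3-byte char #2 = EA A9 AD.
Leading byte 0xEA = 11101010 matches 1110xxxx → 3-byte sequence.
Byte 1: 0xEA = 11101010, payload 1010 (4 bits).
Byte 2: 0xA9 = 10101001 (10xxxxxx ✓), payload 101001.
Byte 3: 0xAD = 10101101 (10xxxxxx ✓), payload 101101.
Concatenate: 1010101001101101 = 0xAA6D (16 bits → U+AA6D).

U+AA6D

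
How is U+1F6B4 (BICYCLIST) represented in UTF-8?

U+1F6B4 = 0x1F6B4 = 128692 decimal. In range U+10000–U+10FFFF → 4-byte form: 11110xxx 10xxxxxx 10xxxxxx 10xxxxxx.
Binary (21 bits): 000011111011010110100.
Split 3+6+6+6: 000 | 011111 | 011010 | 110100.
Byte 1: 11110000 = 0xF0.
Byte 2: 10011111 = 0x9F.
Byte 3: 10011010 = 0x9A.
Byte 4: 10110100 = 0xB4.

F0 9F 9A B4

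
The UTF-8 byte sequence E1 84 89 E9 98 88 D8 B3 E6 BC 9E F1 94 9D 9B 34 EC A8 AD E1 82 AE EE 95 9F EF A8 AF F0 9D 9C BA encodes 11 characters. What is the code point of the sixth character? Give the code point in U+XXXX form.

Offset 0: leading byte 0xE1 = 11100001 → 3-byte char #1 = E1 84 89.
Offset 3: leading byte 0xE9 = 11101001 → 3-byte char #2 = E9 98 88.
Offset 6: leading byte 0xD8 = 11011000 → 2-byte char #3 = D8 B3.
Offset 8: leading byte 0xE6 = 11100110 → 3-byte char #4 = E6 BC 9E.
Offset 11: leading byte 0xF1 = 11110001 → 4-byte char #5 = F1 94 9D 9B.
Offset 15: leading byte 0x34 = 00110100 → 1-byte char #6 = 34.
Leading byte 0x34 = 00110100 matches 0xxxxxxx → 1-byte sequence.
Byte 1: 0x34 = 00110100, payload 0110100 (7 bits).
Concatenate: 0110100 = 0x34 (7 bits → U+0034).

U+0034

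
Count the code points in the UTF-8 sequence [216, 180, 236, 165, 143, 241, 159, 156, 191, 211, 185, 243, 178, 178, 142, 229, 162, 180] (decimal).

6

Byte at offset 0: 0xD8 = 11011000 → 2-byte char (#1). Advance 2.
Byte at offset 2: 0xEC = 11101100 → 3-byte char (#2). Advance 3.
Byte at offset 5: 0xF1 = 11110001 → 4-byte char (#3). Advance 4.
Byte at offset 9: 0xD3 = 11010011 → 2-byte char (#4). Advance 2.
Byte at offset 11: 0xF3 = 11110011 → 4-byte char (#5). Advance 4.
Byte at offset 15: 0xE5 = 11100101 → 3-byte char (#6). Advance 3.
Reached end at offset 18 after 6 code points.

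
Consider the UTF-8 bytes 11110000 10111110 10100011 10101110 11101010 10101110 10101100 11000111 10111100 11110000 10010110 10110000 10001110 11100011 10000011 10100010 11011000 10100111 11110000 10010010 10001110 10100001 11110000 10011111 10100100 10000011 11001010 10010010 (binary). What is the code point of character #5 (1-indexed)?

U+30E2

Offset 0: leading byte 0xF0 = 11110000 → 4-byte char #1 = F0 BE A3 AE.
Offset 4: leading byte 0xEA = 11101010 → 3-byte char #2 = EA AE AC.
Offset 7: leading byte 0xC7 = 11000111 → 2-byte char #3 = C7 BC.
Offset 9: leading byte 0xF0 = 11110000 → 4-byte char #4 = F0 96 B0 8E.
Offset 13: leading byte 0xE3 = 11100011 → 3-byte char #5 = E3 83 A2.
Leading byte 0xE3 = 11100011 matches 1110xxxx → 3-byte sequence.
Byte 1: 0xE3 = 11100011, payload 0011 (4 bits).
Byte 2: 0x83 = 10000011 (10xxxxxx ✓), payload 000011.
Byte 3: 0xA2 = 10100010 (10xxxxxx ✓), payload 100010.
Concatenate: 0011000011100010 = 0x30E2 (16 bits → U+30E2).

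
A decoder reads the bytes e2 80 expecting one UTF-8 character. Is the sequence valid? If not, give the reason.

Leading byte 0xE2 = 11100010 → 3-byte form, but only 2 bytes are present.

invalid (sequence truncated)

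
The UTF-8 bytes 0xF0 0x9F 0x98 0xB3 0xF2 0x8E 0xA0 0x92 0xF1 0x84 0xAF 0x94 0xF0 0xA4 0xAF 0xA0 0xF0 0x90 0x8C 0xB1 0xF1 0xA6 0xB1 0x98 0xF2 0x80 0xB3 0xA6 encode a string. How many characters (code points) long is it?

7

Byte at offset 0: 0xF0 = 11110000 → 4-byte char (#1). Advance 4.
Byte at offset 4: 0xF2 = 11110010 → 4-byte char (#2). Advance 4.
Byte at offset 8: 0xF1 = 11110001 → 4-byte char (#3). Advance 4.
Byte at offset 12: 0xF0 = 11110000 → 4-byte char (#4). Advance 4.
Byte at offset 16: 0xF0 = 11110000 → 4-byte char (#5). Advance 4.
Byte at offset 20: 0xF1 = 11110001 → 4-byte char (#6). Advance 4.
Byte at offset 24: 0xF2 = 11110010 → 4-byte char (#7). Advance 4.
Reached end at offset 28 after 7 code points.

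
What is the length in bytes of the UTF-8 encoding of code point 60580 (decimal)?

3

U+ECA4 = 0xECA4. UTF-8 uses 1 byte below 0x80, 2 below 0x800, 3 below 0x10000, 4 up to 0x10FFFF. 0xECA4 is in U+0800–U+FFFF → 3 bytes.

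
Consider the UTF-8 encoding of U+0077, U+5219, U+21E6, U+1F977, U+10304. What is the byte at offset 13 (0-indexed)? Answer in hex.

U+0077 → 1-byte form 77 at offsets 0–0.
U+5219 → 3-byte form E5 88 99 at offsets 1–3.
U+21E6 → 3-byte form E2 87 A6 at offsets 4–6.
U+1F977 → 4-byte form F0 9F A5 B7 at offsets 7–10.
U+10304 → 4-byte form F0 90 8C 84 at offsets 11–14.
Offset 13 falls in char 5's range; it's byte 3 of F0 90 8C 84 = 0x8C.

0x8C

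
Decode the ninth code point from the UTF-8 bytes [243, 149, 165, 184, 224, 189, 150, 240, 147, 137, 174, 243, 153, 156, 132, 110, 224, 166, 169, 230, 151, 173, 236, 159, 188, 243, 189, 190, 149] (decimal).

U+FDF95

Offset 0: leading byte 0xF3 = 11110011 → 4-byte char #1 = F3 95 A5 B8.
Offset 4: leading byte 0xE0 = 11100000 → 3-byte char #2 = E0 BD 96.
Offset 7: leading byte 0xF0 = 11110000 → 4-byte char #3 = F0 93 89 AE.
Offset 11: leading byte 0xF3 = 11110011 → 4-byte char #4 = F3 99 9C 84.
Offset 15: leading byte 0x6E = 01101110 → 1-byte char #5 = 6E.
Offset 16: leading byte 0xE0 = 11100000 → 3-byte char #6 = E0 A6 A9.
Offset 19: leading byte 0xE6 = 11100110 → 3-byte char #7 = E6 97 AD.
Offset 22: leading byte 0xEC = 11101100 → 3-byte char #8 = EC 9F BC.
Offset 25: leading byte 0xF3 = 11110011 → 4-byte char #9 = F3 BD BE 95.
Leading byte 0xF3 = 11110011 matches 11110xxx → 4-byte sequence.
Byte 1: 0xF3 = 11110011, payload 011 (3 bits).
Byte 2: 0xBD = 10111101 (10xxxxxx ✓), payload 111101.
Byte 3: 0xBE = 10111110 (10xxxxxx ✓), payload 111110.
Byte 4: 0x95 = 10010101 (10xxxxxx ✓), payload 010101.
Concatenate: 011111101111110010101 = 0xFDF95 (21 bits → U+FDF95).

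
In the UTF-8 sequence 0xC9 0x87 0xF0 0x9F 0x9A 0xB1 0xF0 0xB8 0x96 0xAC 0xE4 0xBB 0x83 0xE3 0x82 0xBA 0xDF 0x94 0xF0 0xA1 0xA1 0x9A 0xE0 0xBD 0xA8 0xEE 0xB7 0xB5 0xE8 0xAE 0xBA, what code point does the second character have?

Offset 0: leading byte 0xC9 = 11001001 → 2-byte char #1 = C9 87.
Offset 2: leading byte 0xF0 = 11110000 → 4-byte char #2 = F0 9F 9A B1.
Leading byte 0xF0 = 11110000 matches 11110xxx → 4-byte sequence.
Byte 1: 0xF0 = 11110000, payload 000 (3 bits).
Byte 2: 0x9F = 10011111 (10xxxxxx ✓), payload 011111.
Byte 3: 0x9A = 10011010 (10xxxxxx ✓), payload 011010.
Byte 4: 0xB1 = 10110001 (10xxxxxx ✓), payload 110001.
Concatenate: 000011111011010110001 = 0x1F6B1 (21 bits → U+1F6B1).

U+1F6B1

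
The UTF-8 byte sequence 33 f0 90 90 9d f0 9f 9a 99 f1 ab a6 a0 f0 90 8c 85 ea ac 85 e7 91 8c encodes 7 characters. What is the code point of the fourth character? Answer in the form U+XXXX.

U+6B9A0

Offset 0: leading byte 0x33 = 00110011 → 1-byte char #1 = 33.
Offset 1: leading byte 0xF0 = 11110000 → 4-byte char #2 = F0 90 90 9D.
Offset 5: leading byte 0xF0 = 11110000 → 4-byte char #3 = F0 9F 9A 99.
Offset 9: leading byte 0xF1 = 11110001 → 4-byte char #4 = F1 AB A6 A0.
Leading byte 0xF1 = 11110001 matches 11110xxx → 4-byte sequence.
Byte 1: 0xF1 = 11110001, payload 001 (3 bits).
Byte 2: 0xAB = 10101011 (10xxxxxx ✓), payload 101011.
Byte 3: 0xA6 = 10100110 (10xxxxxx ✓), payload 100110.
Byte 4: 0xA0 = 10100000 (10xxxxxx ✓), payload 100000.
Concatenate: 001101011100110100000 = 0x6B9A0 (21 bits → U+6B9A0).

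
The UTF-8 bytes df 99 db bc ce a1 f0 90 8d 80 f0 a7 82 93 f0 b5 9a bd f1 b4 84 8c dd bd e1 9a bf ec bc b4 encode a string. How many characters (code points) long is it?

Byte at offset 0: 0xDF = 11011111 → 2-byte char (#1). Advance 2.
Byte at offset 2: 0xDB = 11011011 → 2-byte char (#2). Advance 2.
Byte at offset 4: 0xCE = 11001110 → 2-byte char (#3). Advance 2.
Byte at offset 6: 0xF0 = 11110000 → 4-byte char (#4). Advance 4.
Byte at offset 10: 0xF0 = 11110000 → 4-byte char (#5). Advance 4.
Byte at offset 14: 0xF0 = 11110000 → 4-byte char (#6). Advance 4.
Byte at offset 18: 0xF1 = 11110001 → 4-byte char (#7). Advance 4.
Byte at offset 22: 0xDD = 11011101 → 2-byte char (#8). Advance 2.
Byte at offset 24: 0xE1 = 11100001 → 3-byte char (#9). Advance 3.
Byte at offset 27: 0xEC = 11101100 → 3-byte char (#10). Advance 3.
Reached end at offset 30 after 10 code points.

10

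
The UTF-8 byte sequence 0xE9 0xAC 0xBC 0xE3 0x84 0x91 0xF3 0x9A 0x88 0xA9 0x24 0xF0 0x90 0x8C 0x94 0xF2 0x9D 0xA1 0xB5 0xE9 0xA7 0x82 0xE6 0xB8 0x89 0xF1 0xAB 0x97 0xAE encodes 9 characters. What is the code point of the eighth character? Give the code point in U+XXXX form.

U+6E09

Offset 0: leading byte 0xE9 = 11101001 → 3-byte char #1 = E9 AC BC.
Offset 3: leading byte 0xE3 = 11100011 → 3-byte char #2 = E3 84 91.
Offset 6: leading byte 0xF3 = 11110011 → 4-byte char #3 = F3 9A 88 A9.
Offset 10: leading byte 0x24 = 00100100 → 1-byte char #4 = 24.
Offset 11: leading byte 0xF0 = 11110000 → 4-byte char #5 = F0 90 8C 94.
Offset 15: leading byte 0xF2 = 11110010 → 4-byte char #6 = F2 9D A1 B5.
Offset 19: leading byte 0xE9 = 11101001 → 3-byte char #7 = E9 A7 82.
Offset 22: leading byte 0xE6 = 11100110 → 3-byte char #8 = E6 B8 89.
Leading byte 0xE6 = 11100110 matches 1110xxxx → 3-byte sequence.
Byte 1: 0xE6 = 11100110, payload 0110 (4 bits).
Byte 2: 0xB8 = 10111000 (10xxxxxx ✓), payload 111000.
Byte 3: 0x89 = 10001001 (10xxxxxx ✓), payload 001001.
Concatenate: 0110111000001001 = 0x6E09 (16 bits → U+6E09).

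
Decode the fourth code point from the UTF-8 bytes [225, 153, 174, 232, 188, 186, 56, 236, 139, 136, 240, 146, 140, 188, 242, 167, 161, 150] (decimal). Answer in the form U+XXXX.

U+C2C8

Offset 0: leading byte 0xE1 = 11100001 → 3-byte char #1 = E1 99 AE.
Offset 3: leading byte 0xE8 = 11101000 → 3-byte char #2 = E8 BC BA.
Offset 6: leading byte 0x38 = 00111000 → 1-byte char #3 = 38.
Offset 7: leading byte 0xEC = 11101100 → 3-byte char #4 = EC 8B 88.
Leading byte 0xEC = 11101100 matches 1110xxxx → 3-byte sequence.
Byte 1: 0xEC = 11101100, payload 1100 (4 bits).
Byte 2: 0x8B = 10001011 (10xxxxxx ✓), payload 001011.
Byte 3: 0x88 = 10001000 (10xxxxxx ✓), payload 001000.
Concatenate: 1100001011001000 = 0xC2C8 (16 bits → U+C2C8).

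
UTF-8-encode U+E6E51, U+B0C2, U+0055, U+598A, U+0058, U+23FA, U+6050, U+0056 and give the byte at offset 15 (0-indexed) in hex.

U+E6E51 → 4-byte form F3 A6 B9 91 at offsets 0–3.
U+B0C2 → 3-byte form EB 83 82 at offsets 4–6.
U+0055 → 1-byte form 55 at offsets 7–7.
U+598A → 3-byte form E5 A6 8A at offsets 8–10.
U+0058 → 1-byte form 58 at offsets 11–11.
U+23FA → 3-byte form E2 8F BA at offsets 12–14.
U+6050 → 3-byte form E6 81 90 at offsets 15–17.
Offset 15 falls in char 7's range; it's byte 1 of E6 81 90 = 0xE6.

0xE6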